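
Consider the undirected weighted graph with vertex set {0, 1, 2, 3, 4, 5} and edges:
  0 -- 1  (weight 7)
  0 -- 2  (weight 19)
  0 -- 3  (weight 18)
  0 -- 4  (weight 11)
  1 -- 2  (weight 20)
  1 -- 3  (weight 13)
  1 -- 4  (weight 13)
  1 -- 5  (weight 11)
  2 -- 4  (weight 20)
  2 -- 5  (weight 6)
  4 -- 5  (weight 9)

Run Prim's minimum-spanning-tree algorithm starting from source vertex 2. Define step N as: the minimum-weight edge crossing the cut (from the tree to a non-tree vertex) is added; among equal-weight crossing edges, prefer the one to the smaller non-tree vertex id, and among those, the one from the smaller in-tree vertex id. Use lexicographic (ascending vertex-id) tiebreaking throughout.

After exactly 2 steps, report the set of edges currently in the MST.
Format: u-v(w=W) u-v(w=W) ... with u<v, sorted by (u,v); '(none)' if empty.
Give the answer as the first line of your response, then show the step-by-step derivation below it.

2-5(w=6) 4-5(w=9)

step 1: add edge 2-5 (w=6); MST = {2-5(w=6)}
step 2: add edge 4-5 (w=9); MST = {2-5(w=6) 4-5(w=9)}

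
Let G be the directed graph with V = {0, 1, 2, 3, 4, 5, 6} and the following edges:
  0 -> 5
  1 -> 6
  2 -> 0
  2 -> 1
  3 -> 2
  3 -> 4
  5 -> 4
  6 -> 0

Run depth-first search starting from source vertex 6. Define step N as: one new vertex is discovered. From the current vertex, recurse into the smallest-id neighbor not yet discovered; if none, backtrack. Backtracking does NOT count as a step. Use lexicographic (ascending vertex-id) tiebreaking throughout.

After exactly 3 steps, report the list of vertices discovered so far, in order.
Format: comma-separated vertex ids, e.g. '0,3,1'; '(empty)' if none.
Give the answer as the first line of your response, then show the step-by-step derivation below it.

6,0,5

step 1: discover 6; path=6; order=6
step 2: discover 0; path=6>0; order=6,0
step 3: discover 5; path=6>0>5; order=6,0,5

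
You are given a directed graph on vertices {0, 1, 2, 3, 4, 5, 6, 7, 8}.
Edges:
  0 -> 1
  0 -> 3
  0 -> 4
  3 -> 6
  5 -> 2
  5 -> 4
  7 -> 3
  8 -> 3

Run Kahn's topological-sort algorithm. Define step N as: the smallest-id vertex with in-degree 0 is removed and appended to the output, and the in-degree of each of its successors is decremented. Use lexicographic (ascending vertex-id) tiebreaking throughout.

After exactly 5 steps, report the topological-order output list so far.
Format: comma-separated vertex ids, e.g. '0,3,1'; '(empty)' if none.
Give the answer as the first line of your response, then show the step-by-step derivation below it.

0,1,5,2,4

step 1: output 0; order=[0]; indeg=(0,0,1,2,1,0,1,0,0)
step 2: output 1; order=[0,1]; indeg=(0,0,1,2,1,0,1,0,0)
step 3: output 5; order=[0,1,5]; indeg=(0,0,0,2,0,0,1,0,0)
step 4: output 2; order=[0,1,5,2]; indeg=(0,0,0,2,0,0,1,0,0)
step 5: output 4; order=[0,1,5,2,4]; indeg=(0,0,0,2,0,0,1,0,0)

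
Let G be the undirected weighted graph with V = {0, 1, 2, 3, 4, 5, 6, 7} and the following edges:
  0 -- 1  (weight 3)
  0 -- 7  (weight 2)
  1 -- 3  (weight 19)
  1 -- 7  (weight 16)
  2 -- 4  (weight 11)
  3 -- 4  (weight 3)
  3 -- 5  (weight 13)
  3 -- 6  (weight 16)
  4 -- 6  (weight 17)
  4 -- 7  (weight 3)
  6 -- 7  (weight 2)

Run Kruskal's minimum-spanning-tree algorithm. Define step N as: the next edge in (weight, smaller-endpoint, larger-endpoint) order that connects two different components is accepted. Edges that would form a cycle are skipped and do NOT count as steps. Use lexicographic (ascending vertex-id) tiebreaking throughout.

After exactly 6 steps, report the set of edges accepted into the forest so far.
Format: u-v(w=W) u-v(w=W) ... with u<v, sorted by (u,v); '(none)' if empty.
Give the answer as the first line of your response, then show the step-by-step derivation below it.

0-1(w=3) 0-7(w=2) 2-4(w=11) 3-4(w=3) 4-7(w=3) 6-7(w=2)

step 1: add edge 0-7 (w=2); MST = {0-7(w=2)}
step 2: add edge 6-7 (w=2); MST = {0-7(w=2) 6-7(w=2)}
step 3: add edge 0-1 (w=3); MST = {0-1(w=3) 0-7(w=2) 6-7(w=2)}
step 4: add edge 3-4 (w=3); MST = {0-1(w=3) 0-7(w=2) 3-4(w=3) 6-7(w=2)}
step 5: add edge 4-7 (w=3); MST = {0-1(w=3) 0-7(w=2) 3-4(w=3) 4-7(w=3) 6-7(w=2)}
step 6: add edge 2-4 (w=11); MST = {0-1(w=3) 0-7(w=2) 2-4(w=11) 3-4(w=3) 4-7(w=3) 6-7(w=2)}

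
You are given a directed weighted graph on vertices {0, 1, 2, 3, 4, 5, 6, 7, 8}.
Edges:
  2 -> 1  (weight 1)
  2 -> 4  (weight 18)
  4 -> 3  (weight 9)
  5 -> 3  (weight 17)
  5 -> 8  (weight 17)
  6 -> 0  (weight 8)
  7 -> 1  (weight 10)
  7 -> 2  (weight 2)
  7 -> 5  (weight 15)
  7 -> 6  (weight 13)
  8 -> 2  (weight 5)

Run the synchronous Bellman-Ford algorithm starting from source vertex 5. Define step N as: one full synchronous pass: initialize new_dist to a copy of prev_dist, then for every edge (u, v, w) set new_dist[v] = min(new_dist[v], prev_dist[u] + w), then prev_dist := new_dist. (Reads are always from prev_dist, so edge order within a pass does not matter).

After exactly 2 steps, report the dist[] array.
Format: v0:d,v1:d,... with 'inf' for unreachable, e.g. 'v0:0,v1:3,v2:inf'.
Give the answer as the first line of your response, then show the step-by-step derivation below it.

v0:inf,v1:inf,v2:22,v3:17,v4:inf,v5:0,v6:inf,v7:inf,v8:17

step 1: dist = v0:inf,v1:inf,v2:inf,v3:17,v4:inf,v5:0,v6:inf,v7:inf,v8:17
step 2: dist = v0:inf,v1:inf,v2:22,v3:17,v4:inf,v5:0,v6:inf,v7:inf,v8:17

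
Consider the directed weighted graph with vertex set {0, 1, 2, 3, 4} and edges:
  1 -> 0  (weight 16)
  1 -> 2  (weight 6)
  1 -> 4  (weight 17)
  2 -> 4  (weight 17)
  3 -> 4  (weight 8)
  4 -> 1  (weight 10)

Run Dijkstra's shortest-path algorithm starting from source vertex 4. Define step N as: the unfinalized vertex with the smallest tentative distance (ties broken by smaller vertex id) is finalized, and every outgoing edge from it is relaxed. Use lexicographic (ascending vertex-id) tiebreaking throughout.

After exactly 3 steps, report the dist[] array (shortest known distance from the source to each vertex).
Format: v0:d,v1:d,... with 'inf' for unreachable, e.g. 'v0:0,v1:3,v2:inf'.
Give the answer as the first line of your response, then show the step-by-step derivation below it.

v0:26,v1:10,v2:16,v3:inf,v4:0

step 1: dist = v0:inf,v1:10,v2:inf,v3:inf,v4:0
step 2: dist = v0:26,v1:10,v2:16,v3:inf,v4:0
step 3: dist = v0:26,v1:10,v2:16,v3:inf,v4:0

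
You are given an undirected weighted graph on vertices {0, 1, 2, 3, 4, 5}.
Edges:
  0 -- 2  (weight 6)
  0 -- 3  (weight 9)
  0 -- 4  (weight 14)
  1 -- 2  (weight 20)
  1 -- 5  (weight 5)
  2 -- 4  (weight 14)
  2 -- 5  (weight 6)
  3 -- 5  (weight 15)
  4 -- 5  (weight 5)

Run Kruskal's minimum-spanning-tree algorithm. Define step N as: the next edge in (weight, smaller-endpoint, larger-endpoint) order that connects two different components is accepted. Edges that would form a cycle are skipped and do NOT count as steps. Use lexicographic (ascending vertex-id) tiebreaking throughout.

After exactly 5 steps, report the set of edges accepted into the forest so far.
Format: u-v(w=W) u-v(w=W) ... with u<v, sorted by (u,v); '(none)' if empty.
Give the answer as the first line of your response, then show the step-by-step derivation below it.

0-2(w=6) 0-3(w=9) 1-5(w=5) 2-5(w=6) 4-5(w=5)

step 1: add edge 1-5 (w=5); MST = {1-5(w=5)}
step 2: add edge 4-5 (w=5); MST = {1-5(w=5) 4-5(w=5)}
step 3: add edge 0-2 (w=6); MST = {0-2(w=6) 1-5(w=5) 4-5(w=5)}
step 4: add edge 2-5 (w=6); MST = {0-2(w=6) 1-5(w=5) 2-5(w=6) 4-5(w=5)}
step 5: add edge 0-3 (w=9); MST = {0-2(w=6) 0-3(w=9) 1-5(w=5) 2-5(w=6) 4-5(w=5)}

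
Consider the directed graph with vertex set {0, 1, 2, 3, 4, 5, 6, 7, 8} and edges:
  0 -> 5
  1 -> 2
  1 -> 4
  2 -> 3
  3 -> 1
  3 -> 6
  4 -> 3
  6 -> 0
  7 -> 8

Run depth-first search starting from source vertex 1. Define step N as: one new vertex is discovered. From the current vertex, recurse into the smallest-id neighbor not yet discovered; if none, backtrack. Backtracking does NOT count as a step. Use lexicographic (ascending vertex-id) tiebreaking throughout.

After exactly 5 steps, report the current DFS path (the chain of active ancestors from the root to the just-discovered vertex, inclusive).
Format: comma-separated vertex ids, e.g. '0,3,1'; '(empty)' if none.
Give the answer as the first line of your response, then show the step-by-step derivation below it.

1,2,3,6,0

step 1: discover 1; path=1; order=1
step 2: discover 2; path=1>2; order=1,2
step 3: discover 3; path=1>2>3; order=1,2,3
step 4: discover 6; path=1>2>3>6; order=1,2,3,6
step 5: discover 0; path=1>2>3>6>0; order=1,2,3,6,0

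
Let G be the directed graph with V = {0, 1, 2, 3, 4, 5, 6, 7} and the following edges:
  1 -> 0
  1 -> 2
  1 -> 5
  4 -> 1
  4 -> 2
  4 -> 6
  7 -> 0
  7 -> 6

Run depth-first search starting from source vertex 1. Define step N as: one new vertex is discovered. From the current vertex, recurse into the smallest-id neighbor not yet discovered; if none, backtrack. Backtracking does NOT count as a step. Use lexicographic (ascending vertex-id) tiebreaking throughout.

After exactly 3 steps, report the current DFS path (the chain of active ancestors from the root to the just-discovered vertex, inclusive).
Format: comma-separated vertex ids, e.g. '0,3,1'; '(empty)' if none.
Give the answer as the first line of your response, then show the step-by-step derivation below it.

1,2

step 1: discover 1; path=1; order=1
step 2: discover 0; path=1>0; order=1,0
step 3: discover 2; path=1>2; order=1,0,2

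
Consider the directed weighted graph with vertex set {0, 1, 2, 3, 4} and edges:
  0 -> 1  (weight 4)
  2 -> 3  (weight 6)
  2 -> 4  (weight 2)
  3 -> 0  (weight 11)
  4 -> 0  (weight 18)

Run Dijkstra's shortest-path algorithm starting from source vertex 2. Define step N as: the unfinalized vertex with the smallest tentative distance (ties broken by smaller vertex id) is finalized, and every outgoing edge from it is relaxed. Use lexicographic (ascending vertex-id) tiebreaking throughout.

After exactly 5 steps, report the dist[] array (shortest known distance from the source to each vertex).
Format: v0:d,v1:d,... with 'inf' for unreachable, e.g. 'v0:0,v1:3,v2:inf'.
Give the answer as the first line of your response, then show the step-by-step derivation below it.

v0:17,v1:21,v2:0,v3:6,v4:2

step 1: dist = v0:inf,v1:inf,v2:0,v3:6,v4:2
step 2: dist = v0:20,v1:inf,v2:0,v3:6,v4:2
step 3: dist = v0:17,v1:inf,v2:0,v3:6,v4:2
step 4: dist = v0:17,v1:21,v2:0,v3:6,v4:2
step 5: dist = v0:17,v1:21,v2:0,v3:6,v4:2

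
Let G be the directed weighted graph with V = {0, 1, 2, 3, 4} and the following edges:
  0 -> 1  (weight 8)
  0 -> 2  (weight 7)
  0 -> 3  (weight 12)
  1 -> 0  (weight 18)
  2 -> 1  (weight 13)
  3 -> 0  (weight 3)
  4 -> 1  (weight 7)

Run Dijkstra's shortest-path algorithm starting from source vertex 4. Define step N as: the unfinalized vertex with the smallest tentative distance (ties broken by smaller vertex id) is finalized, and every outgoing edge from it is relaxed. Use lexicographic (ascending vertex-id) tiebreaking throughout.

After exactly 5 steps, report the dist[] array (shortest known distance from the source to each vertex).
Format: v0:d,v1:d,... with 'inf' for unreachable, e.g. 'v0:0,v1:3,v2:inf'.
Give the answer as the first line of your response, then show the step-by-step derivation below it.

v0:25,v1:7,v2:32,v3:37,v4:0

step 1: dist = v0:inf,v1:7,v2:inf,v3:inf,v4:0
step 2: dist = v0:25,v1:7,v2:inf,v3:inf,v4:0
step 3: dist = v0:25,v1:7,v2:32,v3:37,v4:0
step 4: dist = v0:25,v1:7,v2:32,v3:37,v4:0
step 5: dist = v0:25,v1:7,v2:32,v3:37,v4:0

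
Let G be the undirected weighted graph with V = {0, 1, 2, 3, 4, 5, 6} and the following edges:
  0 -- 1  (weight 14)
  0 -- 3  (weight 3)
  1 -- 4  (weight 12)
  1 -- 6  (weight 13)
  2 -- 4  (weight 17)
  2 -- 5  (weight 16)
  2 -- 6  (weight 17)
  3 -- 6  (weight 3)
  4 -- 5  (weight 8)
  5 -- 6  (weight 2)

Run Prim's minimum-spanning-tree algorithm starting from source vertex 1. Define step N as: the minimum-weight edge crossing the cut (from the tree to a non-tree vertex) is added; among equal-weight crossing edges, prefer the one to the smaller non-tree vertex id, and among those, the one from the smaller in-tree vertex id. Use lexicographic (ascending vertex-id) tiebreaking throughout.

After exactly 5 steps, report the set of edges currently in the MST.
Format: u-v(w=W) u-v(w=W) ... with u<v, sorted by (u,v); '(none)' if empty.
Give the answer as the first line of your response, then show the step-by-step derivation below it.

0-3(w=3) 1-4(w=12) 3-6(w=3) 4-5(w=8) 5-6(w=2)

step 1: add edge 1-4 (w=12); MST = {1-4(w=12)}
step 2: add edge 4-5 (w=8); MST = {1-4(w=12) 4-5(w=8)}
step 3: add edge 5-6 (w=2); MST = {1-4(w=12) 4-5(w=8) 5-6(w=2)}
step 4: add edge 3-6 (w=3); MST = {1-4(w=12) 3-6(w=3) 4-5(w=8) 5-6(w=2)}
step 5: add edge 0-3 (w=3); MST = {0-3(w=3) 1-4(w=12) 3-6(w=3) 4-5(w=8) 5-6(w=2)}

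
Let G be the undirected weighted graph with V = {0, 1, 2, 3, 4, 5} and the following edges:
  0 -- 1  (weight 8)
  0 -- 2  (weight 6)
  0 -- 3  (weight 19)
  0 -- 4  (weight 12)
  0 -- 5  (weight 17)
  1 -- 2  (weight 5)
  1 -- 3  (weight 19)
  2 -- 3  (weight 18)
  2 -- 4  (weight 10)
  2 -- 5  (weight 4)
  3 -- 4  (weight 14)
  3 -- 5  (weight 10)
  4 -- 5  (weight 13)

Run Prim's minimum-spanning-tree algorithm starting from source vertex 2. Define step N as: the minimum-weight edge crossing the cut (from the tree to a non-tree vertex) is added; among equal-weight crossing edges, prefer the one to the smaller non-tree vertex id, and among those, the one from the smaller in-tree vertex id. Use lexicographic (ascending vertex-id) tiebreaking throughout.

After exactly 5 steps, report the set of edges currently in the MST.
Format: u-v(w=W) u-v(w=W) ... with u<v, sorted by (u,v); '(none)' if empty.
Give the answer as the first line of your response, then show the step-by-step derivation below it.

0-2(w=6) 1-2(w=5) 2-4(w=10) 2-5(w=4) 3-5(w=10)

step 1: add edge 2-5 (w=4); MST = {2-5(w=4)}
step 2: add edge 1-2 (w=5); MST = {1-2(w=5) 2-5(w=4)}
step 3: add edge 0-2 (w=6); MST = {0-2(w=6) 1-2(w=5) 2-5(w=4)}
step 4: add edge 3-5 (w=10); MST = {0-2(w=6) 1-2(w=5) 2-5(w=4) 3-5(w=10)}
step 5: add edge 2-4 (w=10); MST = {0-2(w=6) 1-2(w=5) 2-4(w=10) 2-5(w=4) 3-5(w=10)}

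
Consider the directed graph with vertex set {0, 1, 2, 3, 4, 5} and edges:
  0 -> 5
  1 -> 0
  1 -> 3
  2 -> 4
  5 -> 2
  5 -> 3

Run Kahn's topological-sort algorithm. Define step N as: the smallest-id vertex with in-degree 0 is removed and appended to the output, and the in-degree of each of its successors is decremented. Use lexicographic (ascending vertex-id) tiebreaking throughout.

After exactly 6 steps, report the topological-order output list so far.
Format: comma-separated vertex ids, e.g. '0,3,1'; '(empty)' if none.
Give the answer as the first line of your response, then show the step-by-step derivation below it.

1,0,5,2,3,4

step 1: output 1; order=[1]; indeg=(0,0,1,1,1,1)
step 2: output 0; order=[1,0]; indeg=(0,0,1,1,1,0)
step 3: output 5; order=[1,0,5]; indeg=(0,0,0,0,1,0)
step 4: output 2; order=[1,0,5,2]; indeg=(0,0,0,0,0,0)
step 5: output 3; order=[1,0,5,2,3]; indeg=(0,0,0,0,0,0)
step 6: output 4; order=[1,0,5,2,3,4]; indeg=(0,0,0,0,0,0)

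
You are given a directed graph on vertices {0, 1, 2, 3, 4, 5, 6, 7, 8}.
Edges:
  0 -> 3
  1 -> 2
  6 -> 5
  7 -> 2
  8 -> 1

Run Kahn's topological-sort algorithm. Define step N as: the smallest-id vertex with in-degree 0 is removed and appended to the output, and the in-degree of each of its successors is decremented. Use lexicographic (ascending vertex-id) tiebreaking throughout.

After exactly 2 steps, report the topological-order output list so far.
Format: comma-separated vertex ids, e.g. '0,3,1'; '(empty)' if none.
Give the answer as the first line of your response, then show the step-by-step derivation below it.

0,3

step 1: output 0; order=[0]; indeg=(0,1,2,0,0,1,0,0,0)
step 2: output 3; order=[0,3]; indeg=(0,1,2,0,0,1,0,0,0)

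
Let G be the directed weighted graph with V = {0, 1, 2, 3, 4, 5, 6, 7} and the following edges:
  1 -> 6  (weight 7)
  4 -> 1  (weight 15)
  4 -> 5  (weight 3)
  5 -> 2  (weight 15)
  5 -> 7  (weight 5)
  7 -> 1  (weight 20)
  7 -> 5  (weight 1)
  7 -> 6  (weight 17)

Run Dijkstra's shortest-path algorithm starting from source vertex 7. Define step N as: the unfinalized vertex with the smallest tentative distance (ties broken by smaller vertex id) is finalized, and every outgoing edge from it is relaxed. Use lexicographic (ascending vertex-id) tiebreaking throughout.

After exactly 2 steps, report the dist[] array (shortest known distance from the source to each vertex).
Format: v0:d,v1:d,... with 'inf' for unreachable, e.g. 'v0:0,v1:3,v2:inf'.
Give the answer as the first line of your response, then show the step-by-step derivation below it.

v0:inf,v1:20,v2:16,v3:inf,v4:inf,v5:1,v6:17,v7:0

step 1: dist = v0:inf,v1:20,v2:inf,v3:inf,v4:inf,v5:1,v6:17,v7:0
step 2: dist = v0:inf,v1:20,v2:16,v3:inf,v4:inf,v5:1,v6:17,v7:0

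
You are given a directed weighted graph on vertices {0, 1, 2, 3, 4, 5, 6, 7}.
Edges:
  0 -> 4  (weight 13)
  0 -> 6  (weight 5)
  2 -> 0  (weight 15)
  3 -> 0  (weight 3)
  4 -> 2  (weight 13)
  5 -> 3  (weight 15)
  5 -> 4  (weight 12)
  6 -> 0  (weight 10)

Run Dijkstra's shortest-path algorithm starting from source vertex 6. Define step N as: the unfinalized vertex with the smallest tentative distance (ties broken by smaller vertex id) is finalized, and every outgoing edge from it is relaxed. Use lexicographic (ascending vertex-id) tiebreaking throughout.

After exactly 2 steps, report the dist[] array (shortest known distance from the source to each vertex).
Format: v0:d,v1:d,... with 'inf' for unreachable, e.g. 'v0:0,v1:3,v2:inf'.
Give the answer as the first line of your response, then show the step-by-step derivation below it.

v0:10,v1:inf,v2:inf,v3:inf,v4:23,v5:inf,v6:0,v7:inf

step 1: dist = v0:10,v1:inf,v2:inf,v3:inf,v4:inf,v5:inf,v6:0,v7:inf
step 2: dist = v0:10,v1:inf,v2:inf,v3:inf,v4:23,v5:inf,v6:0,v7:inf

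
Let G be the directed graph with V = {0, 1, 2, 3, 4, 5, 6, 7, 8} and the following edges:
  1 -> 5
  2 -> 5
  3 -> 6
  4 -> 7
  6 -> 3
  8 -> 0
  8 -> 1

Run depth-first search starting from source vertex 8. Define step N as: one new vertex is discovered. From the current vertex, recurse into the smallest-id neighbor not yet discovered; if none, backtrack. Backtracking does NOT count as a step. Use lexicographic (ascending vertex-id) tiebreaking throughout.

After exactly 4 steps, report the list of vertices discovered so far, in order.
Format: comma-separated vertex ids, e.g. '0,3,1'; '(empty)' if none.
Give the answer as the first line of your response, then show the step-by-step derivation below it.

8,0,1,5

step 1: discover 8; path=8; order=8
step 2: discover 0; path=8>0; order=8,0
step 3: discover 1; path=8>1; order=8,0,1
step 4: discover 5; path=8>1>5; order=8,0,1,5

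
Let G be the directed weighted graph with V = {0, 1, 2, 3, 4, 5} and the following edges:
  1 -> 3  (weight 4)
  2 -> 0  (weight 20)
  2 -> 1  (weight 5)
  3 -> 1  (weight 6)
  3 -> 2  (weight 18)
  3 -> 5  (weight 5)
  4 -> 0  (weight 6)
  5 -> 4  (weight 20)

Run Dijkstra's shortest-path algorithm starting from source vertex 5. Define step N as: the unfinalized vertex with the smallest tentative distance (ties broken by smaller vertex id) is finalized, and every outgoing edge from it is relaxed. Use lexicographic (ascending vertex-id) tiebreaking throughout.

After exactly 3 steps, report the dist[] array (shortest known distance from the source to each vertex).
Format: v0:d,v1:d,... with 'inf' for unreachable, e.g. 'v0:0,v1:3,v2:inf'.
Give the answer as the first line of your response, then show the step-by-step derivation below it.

v0:26,v1:inf,v2:inf,v3:inf,v4:20,v5:0

step 1: dist = v0:inf,v1:inf,v2:inf,v3:inf,v4:20,v5:0
step 2: dist = v0:26,v1:inf,v2:inf,v3:inf,v4:20,v5:0
step 3: dist = v0:26,v1:inf,v2:inf,v3:inf,v4:20,v5:0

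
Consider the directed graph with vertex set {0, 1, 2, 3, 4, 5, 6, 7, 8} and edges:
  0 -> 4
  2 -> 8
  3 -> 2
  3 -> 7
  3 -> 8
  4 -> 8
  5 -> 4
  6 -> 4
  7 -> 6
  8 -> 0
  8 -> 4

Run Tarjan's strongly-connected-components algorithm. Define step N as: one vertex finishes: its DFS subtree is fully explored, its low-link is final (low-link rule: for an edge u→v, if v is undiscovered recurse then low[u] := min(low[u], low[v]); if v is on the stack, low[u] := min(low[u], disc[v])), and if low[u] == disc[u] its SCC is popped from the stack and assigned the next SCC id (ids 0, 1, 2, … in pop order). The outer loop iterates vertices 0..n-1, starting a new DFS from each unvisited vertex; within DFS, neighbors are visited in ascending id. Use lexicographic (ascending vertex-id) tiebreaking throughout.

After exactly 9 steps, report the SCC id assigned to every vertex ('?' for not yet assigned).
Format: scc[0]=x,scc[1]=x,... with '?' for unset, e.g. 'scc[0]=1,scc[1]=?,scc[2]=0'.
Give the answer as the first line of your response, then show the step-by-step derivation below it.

scc[0]=0,scc[1]=1,scc[2]=2,scc[3]=5,scc[4]=0,scc[5]=6,scc[6]=3,scc[7]=4,scc[8]=0

step 1: low=(low[0]=0,low[1]=?,low[2]=?,low[3]=?,low[4]=1,low[5]=?,low[6]=?,low[7]=?,low[8]=0); scc=(scc[0]=?,scc[1]=?,scc[2]=?,scc[3]=?,scc[4]=?,scc[5]=?,scc[6]=?,scc[7]=?,scc[8]=?)
step 2: low=(low[0]=0,low[1]=?,low[2]=?,low[3]=?,low[4]=0,low[5]=?,low[6]=?,low[7]=?,low[8]=0); scc=(scc[0]=?,scc[1]=?,scc[2]=?,scc[3]=?,scc[4]=?,scc[5]=?,scc[6]=?,scc[7]=?,scc[8]=?)
step 3: low=(low[0]=0,low[1]=?,low[2]=?,low[3]=?,low[4]=0,low[5]=?,low[6]=?,low[7]=?,low[8]=0); scc=(scc[0]=0,scc[1]=?,scc[2]=?,scc[3]=?,scc[4]=0,scc[5]=?,scc[6]=?,scc[7]=?,scc[8]=0)
step 4: low=(low[0]=0,low[1]=3,low[2]=?,low[3]=?,low[4]=0,low[5]=?,low[6]=?,low[7]=?,low[8]=0); scc=(scc[0]=0,scc[1]=1,scc[2]=?,scc[3]=?,scc[4]=0,scc[5]=?,scc[6]=?,scc[7]=?,scc[8]=0)
step 5: low=(low[0]=0,low[1]=3,low[2]=4,low[3]=?,low[4]=0,low[5]=?,low[6]=?,low[7]=?,low[8]=0); scc=(scc[0]=0,scc[1]=1,scc[2]=2,scc[3]=?,scc[4]=0,scc[5]=?,scc[6]=?,scc[7]=?,scc[8]=0)
step 6: low=(low[0]=0,low[1]=3,low[2]=4,low[3]=5,low[4]=0,low[5]=?,low[6]=7,low[7]=6,low[8]=0); scc=(scc[0]=0,scc[1]=1,scc[2]=2,scc[3]=?,scc[4]=0,scc[5]=?,scc[6]=3,scc[7]=?,scc[8]=0)
step 7: low=(low[0]=0,low[1]=3,low[2]=4,low[3]=5,low[4]=0,low[5]=?,low[6]=7,low[7]=6,low[8]=0); scc=(scc[0]=0,scc[1]=1,scc[2]=2,scc[3]=?,scc[4]=0,scc[5]=?,scc[6]=3,scc[7]=4,scc[8]=0)
step 8: low=(low[0]=0,low[1]=3,low[2]=4,low[3]=5,low[4]=0,low[5]=?,low[6]=7,low[7]=6,low[8]=0); scc=(scc[0]=0,scc[1]=1,scc[2]=2,scc[3]=5,scc[4]=0,scc[5]=?,scc[6]=3,scc[7]=4,scc[8]=0)
step 9: low=(low[0]=0,low[1]=3,low[2]=4,low[3]=5,low[4]=0,low[5]=8,low[6]=7,low[7]=6,low[8]=0); scc=(scc[0]=0,scc[1]=1,scc[2]=2,scc[3]=5,scc[4]=0,scc[5]=6,scc[6]=3,scc[7]=4,scc[8]=0)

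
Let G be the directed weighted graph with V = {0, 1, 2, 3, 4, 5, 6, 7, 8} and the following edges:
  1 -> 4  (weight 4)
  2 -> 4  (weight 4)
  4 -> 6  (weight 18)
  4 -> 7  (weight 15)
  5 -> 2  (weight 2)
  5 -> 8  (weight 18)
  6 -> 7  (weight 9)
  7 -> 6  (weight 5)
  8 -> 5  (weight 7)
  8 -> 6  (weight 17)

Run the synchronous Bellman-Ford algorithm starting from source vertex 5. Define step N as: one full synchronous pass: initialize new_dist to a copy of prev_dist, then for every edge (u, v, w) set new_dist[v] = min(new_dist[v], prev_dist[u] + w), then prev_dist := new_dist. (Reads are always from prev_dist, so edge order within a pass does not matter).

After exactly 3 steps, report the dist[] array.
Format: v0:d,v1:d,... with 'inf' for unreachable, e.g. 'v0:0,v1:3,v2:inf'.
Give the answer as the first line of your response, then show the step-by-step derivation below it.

v0:inf,v1:inf,v2:2,v3:inf,v4:6,v5:0,v6:24,v7:21,v8:18

step 1: dist = v0:inf,v1:inf,v2:2,v3:inf,v4:inf,v5:0,v6:inf,v7:inf,v8:18
step 2: dist = v0:inf,v1:inf,v2:2,v3:inf,v4:6,v5:0,v6:35,v7:inf,v8:18
step 3: dist = v0:inf,v1:inf,v2:2,v3:inf,v4:6,v5:0,v6:24,v7:21,v8:18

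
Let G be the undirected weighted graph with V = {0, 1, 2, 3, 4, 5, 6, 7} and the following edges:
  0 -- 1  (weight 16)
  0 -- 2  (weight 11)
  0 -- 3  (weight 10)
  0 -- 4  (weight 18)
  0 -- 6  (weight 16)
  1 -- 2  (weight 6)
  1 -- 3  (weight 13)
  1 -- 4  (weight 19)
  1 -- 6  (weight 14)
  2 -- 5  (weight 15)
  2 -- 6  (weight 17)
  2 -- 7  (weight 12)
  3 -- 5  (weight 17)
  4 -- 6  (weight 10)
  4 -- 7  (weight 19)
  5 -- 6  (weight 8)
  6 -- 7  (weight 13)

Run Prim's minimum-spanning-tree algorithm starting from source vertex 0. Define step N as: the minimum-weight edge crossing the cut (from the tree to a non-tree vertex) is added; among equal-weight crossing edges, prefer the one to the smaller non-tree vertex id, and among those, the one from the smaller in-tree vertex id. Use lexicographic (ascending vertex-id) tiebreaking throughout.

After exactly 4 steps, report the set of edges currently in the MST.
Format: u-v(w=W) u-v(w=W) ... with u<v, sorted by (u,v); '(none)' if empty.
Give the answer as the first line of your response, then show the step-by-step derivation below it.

0-2(w=11) 0-3(w=10) 1-2(w=6) 2-7(w=12)

step 1: add edge 0-3 (w=10); MST = {0-3(w=10)}
step 2: add edge 0-2 (w=11); MST = {0-2(w=11) 0-3(w=10)}
step 3: add edge 1-2 (w=6); MST = {0-2(w=11) 0-3(w=10) 1-2(w=6)}
step 4: add edge 2-7 (w=12); MST = {0-2(w=11) 0-3(w=10) 1-2(w=6) 2-7(w=12)}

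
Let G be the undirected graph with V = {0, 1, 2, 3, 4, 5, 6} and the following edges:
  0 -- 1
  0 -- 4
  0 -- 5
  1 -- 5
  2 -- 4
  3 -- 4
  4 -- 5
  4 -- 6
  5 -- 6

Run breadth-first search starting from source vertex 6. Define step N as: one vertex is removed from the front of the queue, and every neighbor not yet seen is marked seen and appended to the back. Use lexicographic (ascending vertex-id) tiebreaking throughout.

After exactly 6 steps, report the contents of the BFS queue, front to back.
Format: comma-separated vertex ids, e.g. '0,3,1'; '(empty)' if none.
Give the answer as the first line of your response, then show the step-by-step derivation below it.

1

step 1: dequeue 6; queue=[4,5]; order=6
step 2: dequeue 4; queue=[5,0,2,3]; order=6,4
step 3: dequeue 5; queue=[0,2,3,1]; order=6,4,5
step 4: dequeue 0; queue=[2,3,1]; order=6,4,5,0
step 5: dequeue 2; queue=[3,1]; order=6,4,5,0,2
step 6: dequeue 3; queue=[1]; order=6,4,5,0,2,3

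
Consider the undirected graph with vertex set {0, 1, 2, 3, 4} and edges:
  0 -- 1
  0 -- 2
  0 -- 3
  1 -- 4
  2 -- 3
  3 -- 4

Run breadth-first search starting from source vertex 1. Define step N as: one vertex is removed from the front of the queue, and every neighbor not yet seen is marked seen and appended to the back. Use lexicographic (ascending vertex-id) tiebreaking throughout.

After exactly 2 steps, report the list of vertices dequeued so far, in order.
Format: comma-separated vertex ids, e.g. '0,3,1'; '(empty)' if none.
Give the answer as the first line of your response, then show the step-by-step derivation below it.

1,0

step 1: dequeue 1; queue=[0,4]; order=1
step 2: dequeue 0; queue=[4,2,3]; order=1,0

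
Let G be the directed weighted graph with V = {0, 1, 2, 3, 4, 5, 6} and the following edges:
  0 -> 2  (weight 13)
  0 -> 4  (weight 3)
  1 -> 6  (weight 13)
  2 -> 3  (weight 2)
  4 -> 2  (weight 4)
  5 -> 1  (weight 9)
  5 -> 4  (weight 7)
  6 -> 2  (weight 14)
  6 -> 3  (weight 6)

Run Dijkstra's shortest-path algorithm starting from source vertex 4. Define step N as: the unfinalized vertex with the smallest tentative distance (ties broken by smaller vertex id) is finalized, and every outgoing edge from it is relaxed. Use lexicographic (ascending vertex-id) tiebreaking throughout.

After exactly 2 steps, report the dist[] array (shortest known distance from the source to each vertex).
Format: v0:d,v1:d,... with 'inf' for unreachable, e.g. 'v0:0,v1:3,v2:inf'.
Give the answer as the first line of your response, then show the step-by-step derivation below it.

v0:inf,v1:inf,v2:4,v3:6,v4:0,v5:inf,v6:inf

step 1: dist = v0:inf,v1:inf,v2:4,v3:inf,v4:0,v5:inf,v6:inf
step 2: dist = v0:inf,v1:inf,v2:4,v3:6,v4:0,v5:inf,v6:inf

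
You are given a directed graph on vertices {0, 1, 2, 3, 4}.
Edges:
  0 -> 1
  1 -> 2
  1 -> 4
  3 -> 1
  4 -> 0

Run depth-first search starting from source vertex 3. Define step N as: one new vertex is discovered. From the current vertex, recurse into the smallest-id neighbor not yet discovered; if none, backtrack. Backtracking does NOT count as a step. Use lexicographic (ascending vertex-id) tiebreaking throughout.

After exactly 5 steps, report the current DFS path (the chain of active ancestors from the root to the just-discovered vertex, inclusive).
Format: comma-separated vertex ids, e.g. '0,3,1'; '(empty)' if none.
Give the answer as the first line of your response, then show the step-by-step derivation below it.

3,1,4,0

step 1: discover 3; path=3; order=3
step 2: discover 1; path=3>1; order=3,1
step 3: discover 2; path=3>1>2; order=3,1,2
step 4: discover 4; path=3>1>4; order=3,1,2,4
step 5: discover 0; path=3>1>4>0; order=3,1,2,4,0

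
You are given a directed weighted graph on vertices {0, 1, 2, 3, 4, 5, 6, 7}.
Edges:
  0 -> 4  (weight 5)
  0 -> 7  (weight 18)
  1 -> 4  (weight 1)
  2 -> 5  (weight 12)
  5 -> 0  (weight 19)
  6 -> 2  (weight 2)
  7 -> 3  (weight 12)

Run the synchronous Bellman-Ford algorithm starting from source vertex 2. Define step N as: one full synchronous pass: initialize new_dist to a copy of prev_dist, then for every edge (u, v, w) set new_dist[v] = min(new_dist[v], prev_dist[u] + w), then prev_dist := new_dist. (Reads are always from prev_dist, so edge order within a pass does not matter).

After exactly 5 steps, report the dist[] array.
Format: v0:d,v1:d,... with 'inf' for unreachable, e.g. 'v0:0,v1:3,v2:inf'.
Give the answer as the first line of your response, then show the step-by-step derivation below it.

v0:31,v1:inf,v2:0,v3:61,v4:36,v5:12,v6:inf,v7:49

step 1: dist = v0:inf,v1:inf,v2:0,v3:inf,v4:inf,v5:12,v6:inf,v7:inf
step 2: dist = v0:31,v1:inf,v2:0,v3:inf,v4:inf,v5:12,v6:inf,v7:inf
step 3: dist = v0:31,v1:inf,v2:0,v3:inf,v4:36,v5:12,v6:inf,v7:49
step 4: dist = v0:31,v1:inf,v2:0,v3:61,v4:36,v5:12,v6:inf,v7:49
step 5: dist = v0:31,v1:inf,v2:0,v3:61,v4:36,v5:12,v6:inf,v7:49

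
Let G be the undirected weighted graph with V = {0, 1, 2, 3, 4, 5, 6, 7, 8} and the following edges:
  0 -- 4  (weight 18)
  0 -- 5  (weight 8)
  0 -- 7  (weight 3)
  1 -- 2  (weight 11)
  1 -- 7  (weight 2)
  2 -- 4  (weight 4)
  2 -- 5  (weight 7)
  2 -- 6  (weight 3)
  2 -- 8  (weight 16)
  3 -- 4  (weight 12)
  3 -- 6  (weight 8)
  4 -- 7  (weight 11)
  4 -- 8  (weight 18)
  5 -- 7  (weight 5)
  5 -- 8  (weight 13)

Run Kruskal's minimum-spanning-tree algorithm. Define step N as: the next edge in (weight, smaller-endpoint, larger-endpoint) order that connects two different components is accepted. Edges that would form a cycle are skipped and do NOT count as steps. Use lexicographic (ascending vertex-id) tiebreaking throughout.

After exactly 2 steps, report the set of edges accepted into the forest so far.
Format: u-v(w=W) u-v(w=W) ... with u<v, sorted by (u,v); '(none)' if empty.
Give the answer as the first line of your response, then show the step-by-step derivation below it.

0-7(w=3) 1-7(w=2)

step 1: add edge 1-7 (w=2); MST = {1-7(w=2)}
step 2: add edge 0-7 (w=3); MST = {0-7(w=3) 1-7(w=2)}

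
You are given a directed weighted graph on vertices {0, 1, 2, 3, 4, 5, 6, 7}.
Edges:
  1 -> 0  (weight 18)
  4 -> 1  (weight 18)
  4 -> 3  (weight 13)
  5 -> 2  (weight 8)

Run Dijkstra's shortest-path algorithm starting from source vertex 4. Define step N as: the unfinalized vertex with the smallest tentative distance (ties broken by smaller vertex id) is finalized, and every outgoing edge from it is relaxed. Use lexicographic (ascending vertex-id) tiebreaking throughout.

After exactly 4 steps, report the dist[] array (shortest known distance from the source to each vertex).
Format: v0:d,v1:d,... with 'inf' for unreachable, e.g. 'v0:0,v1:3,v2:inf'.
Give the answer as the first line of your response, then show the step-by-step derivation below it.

v0:36,v1:18,v2:inf,v3:13,v4:0,v5:inf,v6:inf,v7:inf

step 1: dist = v0:inf,v1:18,v2:inf,v3:13,v4:0,v5:inf,v6:inf,v7:inf
step 2: dist = v0:inf,v1:18,v2:inf,v3:13,v4:0,v5:inf,v6:inf,v7:inf
step 3: dist = v0:36,v1:18,v2:inf,v3:13,v4:0,v5:inf,v6:inf,v7:inf
step 4: dist = v0:36,v1:18,v2:inf,v3:13,v4:0,v5:inf,v6:inf,v7:inf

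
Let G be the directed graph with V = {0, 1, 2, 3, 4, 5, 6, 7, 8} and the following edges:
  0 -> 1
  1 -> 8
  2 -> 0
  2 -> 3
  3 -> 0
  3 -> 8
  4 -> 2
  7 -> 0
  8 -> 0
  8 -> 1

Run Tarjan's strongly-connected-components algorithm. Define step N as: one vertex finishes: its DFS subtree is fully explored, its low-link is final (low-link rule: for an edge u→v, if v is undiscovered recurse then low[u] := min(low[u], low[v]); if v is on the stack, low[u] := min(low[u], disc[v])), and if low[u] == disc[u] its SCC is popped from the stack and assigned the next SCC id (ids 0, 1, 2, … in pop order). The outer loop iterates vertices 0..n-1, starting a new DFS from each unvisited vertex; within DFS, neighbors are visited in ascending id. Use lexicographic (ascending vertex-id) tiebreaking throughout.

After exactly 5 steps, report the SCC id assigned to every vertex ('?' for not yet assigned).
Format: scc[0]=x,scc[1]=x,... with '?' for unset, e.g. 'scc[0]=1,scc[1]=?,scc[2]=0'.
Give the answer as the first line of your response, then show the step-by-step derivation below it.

scc[0]=0,scc[1]=0,scc[2]=2,scc[3]=1,scc[4]=?,scc[5]=?,scc[6]=?,scc[7]=?,scc[8]=0

step 1: low=(low[0]=0,low[1]=1,low[2]=?,low[3]=?,low[4]=?,low[5]=?,low[6]=?,low[7]=?,low[8]=0); scc=(scc[0]=?,scc[1]=?,scc[2]=?,scc[3]=?,scc[4]=?,scc[5]=?,scc[6]=?,scc[7]=?,scc[8]=?)
step 2: low=(low[0]=0,low[1]=0,low[2]=?,low[3]=?,low[4]=?,low[5]=?,low[6]=?,low[7]=?,low[8]=0); scc=(scc[0]=?,scc[1]=?,scc[2]=?,scc[3]=?,scc[4]=?,scc[5]=?,scc[6]=?,scc[7]=?,scc[8]=?)
step 3: low=(low[0]=0,low[1]=0,low[2]=?,low[3]=?,low[4]=?,low[5]=?,low[6]=?,low[7]=?,low[8]=0); scc=(scc[0]=0,scc[1]=0,scc[2]=?,scc[3]=?,scc[4]=?,scc[5]=?,scc[6]=?,scc[7]=?,scc[8]=0)
step 4: low=(low[0]=0,low[1]=0,low[2]=3,low[3]=4,low[4]=?,low[5]=?,low[6]=?,low[7]=?,low[8]=0); scc=(scc[0]=0,scc[1]=0,scc[2]=?,scc[3]=1,scc[4]=?,scc[5]=?,scc[6]=?,scc[7]=?,scc[8]=0)
step 5: low=(low[0]=0,low[1]=0,low[2]=3,low[3]=4,low[4]=?,low[5]=?,low[6]=?,low[7]=?,low[8]=0); scc=(scc[0]=0,scc[1]=0,scc[2]=2,scc[3]=1,scc[4]=?,scc[5]=?,scc[6]=?,scc[7]=?,scc[8]=0)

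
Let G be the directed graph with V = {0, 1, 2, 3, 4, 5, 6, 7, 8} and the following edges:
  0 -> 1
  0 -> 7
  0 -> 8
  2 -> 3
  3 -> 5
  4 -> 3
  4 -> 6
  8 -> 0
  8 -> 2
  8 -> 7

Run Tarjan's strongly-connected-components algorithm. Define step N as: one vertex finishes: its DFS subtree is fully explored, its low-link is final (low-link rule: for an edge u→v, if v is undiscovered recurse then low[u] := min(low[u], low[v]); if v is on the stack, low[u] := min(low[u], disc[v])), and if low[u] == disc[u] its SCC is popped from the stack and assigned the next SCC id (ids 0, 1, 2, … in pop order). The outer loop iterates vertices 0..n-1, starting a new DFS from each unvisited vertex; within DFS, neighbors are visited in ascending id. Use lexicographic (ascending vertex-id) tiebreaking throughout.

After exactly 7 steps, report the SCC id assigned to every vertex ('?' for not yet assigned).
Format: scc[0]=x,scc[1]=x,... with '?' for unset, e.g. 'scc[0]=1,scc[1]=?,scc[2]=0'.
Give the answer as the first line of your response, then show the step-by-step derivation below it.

scc[0]=5,scc[1]=0,scc[2]=4,scc[3]=3,scc[4]=?,scc[5]=2,scc[6]=?,scc[7]=1,scc[8]=5

step 1: low=(low[0]=0,low[1]=1,low[2]=?,low[3]=?,low[4]=?,low[5]=?,low[6]=?,low[7]=?,low[8]=?); scc=(scc[0]=?,scc[1]=0,scc[2]=?,scc[3]=?,scc[4]=?,scc[5]=?,scc[6]=?,scc[7]=?,scc[8]=?)
step 2: low=(low[0]=0,low[1]=1,low[2]=?,low[3]=?,low[4]=?,low[5]=?,low[6]=?,low[7]=2,low[8]=?); scc=(scc[0]=?,scc[1]=0,scc[2]=?,scc[3]=?,scc[4]=?,scc[5]=?,scc[6]=?,scc[7]=1,scc[8]=?)
step 3: low=(low[0]=0,low[1]=1,low[2]=4,low[3]=5,low[4]=?,low[5]=6,low[6]=?,low[7]=2,low[8]=0); scc=(scc[0]=?,scc[1]=0,scc[2]=?,scc[3]=?,scc[4]=?,scc[5]=2,scc[6]=?,scc[7]=1,scc[8]=?)
step 4: low=(low[0]=0,low[1]=1,low[2]=4,low[3]=5,low[4]=?,low[5]=6,low[6]=?,low[7]=2,low[8]=0); scc=(scc[0]=?,scc[1]=0,scc[2]=?,scc[3]=3,scc[4]=?,scc[5]=2,scc[6]=?,scc[7]=1,scc[8]=?)
step 5: low=(low[0]=0,low[1]=1,low[2]=4,low[3]=5,low[4]=?,low[5]=6,low[6]=?,low[7]=2,low[8]=0); scc=(scc[0]=?,scc[1]=0,scc[2]=4,scc[3]=3,scc[4]=?,scc[5]=2,scc[6]=?,scc[7]=1,scc[8]=?)
step 6: low=(low[0]=0,low[1]=1,low[2]=4,low[3]=5,low[4]=?,low[5]=6,low[6]=?,low[7]=2,low[8]=0); scc=(scc[0]=?,scc[1]=0,scc[2]=4,scc[3]=3,scc[4]=?,scc[5]=2,scc[6]=?,scc[7]=1,scc[8]=?)
step 7: low=(low[0]=0,low[1]=1,low[2]=4,low[3]=5,low[4]=?,low[5]=6,low[6]=?,low[7]=2,low[8]=0); scc=(scc[0]=5,scc[1]=0,scc[2]=4,scc[3]=3,scc[4]=?,scc[5]=2,scc[6]=?,scc[7]=1,scc[8]=5)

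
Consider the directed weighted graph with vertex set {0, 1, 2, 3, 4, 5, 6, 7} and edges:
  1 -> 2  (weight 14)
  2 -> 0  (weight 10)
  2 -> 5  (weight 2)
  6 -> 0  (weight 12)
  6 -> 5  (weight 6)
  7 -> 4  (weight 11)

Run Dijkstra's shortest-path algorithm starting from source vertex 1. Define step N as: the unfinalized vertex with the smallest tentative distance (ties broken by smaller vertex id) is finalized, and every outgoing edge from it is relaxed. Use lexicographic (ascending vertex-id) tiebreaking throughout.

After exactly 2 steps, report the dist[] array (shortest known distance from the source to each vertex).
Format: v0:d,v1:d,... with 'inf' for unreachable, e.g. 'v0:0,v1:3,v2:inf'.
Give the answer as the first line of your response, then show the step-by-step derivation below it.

v0:24,v1:0,v2:14,v3:inf,v4:inf,v5:16,v6:inf,v7:inf

step 1: dist = v0:inf,v1:0,v2:14,v3:inf,v4:inf,v5:inf,v6:inf,v7:inf
step 2: dist = v0:24,v1:0,v2:14,v3:inf,v4:inf,v5:16,v6:inf,v7:inf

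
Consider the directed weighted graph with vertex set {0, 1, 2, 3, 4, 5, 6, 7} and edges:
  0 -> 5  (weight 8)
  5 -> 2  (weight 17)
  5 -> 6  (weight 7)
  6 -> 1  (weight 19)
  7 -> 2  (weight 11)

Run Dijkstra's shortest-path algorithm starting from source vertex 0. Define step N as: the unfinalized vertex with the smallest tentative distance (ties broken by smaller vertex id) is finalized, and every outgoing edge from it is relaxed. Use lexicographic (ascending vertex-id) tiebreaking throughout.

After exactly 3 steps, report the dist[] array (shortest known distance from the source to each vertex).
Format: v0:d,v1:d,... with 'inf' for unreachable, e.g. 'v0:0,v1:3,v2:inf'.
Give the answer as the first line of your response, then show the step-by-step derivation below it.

v0:0,v1:34,v2:25,v3:inf,v4:inf,v5:8,v6:15,v7:inf

step 1: dist = v0:0,v1:inf,v2:inf,v3:inf,v4:inf,v5:8,v6:inf,v7:inf
step 2: dist = v0:0,v1:inf,v2:25,v3:inf,v4:inf,v5:8,v6:15,v7:inf
step 3: dist = v0:0,v1:34,v2:25,v3:inf,v4:inf,v5:8,v6:15,v7:inf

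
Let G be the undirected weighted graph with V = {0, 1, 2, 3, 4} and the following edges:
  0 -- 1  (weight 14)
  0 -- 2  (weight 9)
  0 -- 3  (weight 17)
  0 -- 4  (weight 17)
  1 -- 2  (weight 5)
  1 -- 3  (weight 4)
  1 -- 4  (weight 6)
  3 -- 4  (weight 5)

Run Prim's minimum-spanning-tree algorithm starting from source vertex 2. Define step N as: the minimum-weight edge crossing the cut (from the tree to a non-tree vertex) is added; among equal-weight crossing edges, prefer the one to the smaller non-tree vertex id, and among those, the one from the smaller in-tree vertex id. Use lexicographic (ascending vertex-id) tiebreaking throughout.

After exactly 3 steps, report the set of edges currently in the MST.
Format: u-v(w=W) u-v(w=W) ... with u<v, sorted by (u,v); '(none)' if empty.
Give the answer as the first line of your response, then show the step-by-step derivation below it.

1-2(w=5) 1-3(w=4) 3-4(w=5)

step 1: add edge 1-2 (w=5); MST = {1-2(w=5)}
step 2: add edge 1-3 (w=4); MST = {1-2(w=5) 1-3(w=4)}
step 3: add edge 3-4 (w=5); MST = {1-2(w=5) 1-3(w=4) 3-4(w=5)}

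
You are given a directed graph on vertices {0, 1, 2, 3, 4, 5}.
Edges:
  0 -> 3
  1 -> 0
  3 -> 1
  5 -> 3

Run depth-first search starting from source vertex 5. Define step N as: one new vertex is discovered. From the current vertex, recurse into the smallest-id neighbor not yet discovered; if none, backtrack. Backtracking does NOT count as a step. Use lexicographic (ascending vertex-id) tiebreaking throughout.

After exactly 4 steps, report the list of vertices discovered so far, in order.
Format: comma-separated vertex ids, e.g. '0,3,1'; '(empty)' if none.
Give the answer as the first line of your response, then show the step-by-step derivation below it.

5,3,1,0

step 1: discover 5; path=5; order=5
step 2: discover 3; path=5>3; order=5,3
step 3: discover 1; path=5>3>1; order=5,3,1
step 4: discover 0; path=5>3>1>0; order=5,3,1,0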